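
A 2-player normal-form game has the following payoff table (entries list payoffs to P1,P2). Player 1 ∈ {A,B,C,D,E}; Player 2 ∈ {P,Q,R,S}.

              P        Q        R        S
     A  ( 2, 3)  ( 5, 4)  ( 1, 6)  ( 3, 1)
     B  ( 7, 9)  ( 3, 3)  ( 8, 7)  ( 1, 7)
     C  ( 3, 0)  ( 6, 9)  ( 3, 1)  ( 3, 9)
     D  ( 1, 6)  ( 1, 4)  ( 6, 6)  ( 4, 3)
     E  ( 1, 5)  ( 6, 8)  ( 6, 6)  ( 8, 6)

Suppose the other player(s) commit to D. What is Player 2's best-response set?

argmax u_2 = {P,R}

u_2(P vs D) = 6
u_2(Q vs D) = 4
u_2(R vs D) = 6
u_2(S vs D) = 3
max payoff 6 at {P,R}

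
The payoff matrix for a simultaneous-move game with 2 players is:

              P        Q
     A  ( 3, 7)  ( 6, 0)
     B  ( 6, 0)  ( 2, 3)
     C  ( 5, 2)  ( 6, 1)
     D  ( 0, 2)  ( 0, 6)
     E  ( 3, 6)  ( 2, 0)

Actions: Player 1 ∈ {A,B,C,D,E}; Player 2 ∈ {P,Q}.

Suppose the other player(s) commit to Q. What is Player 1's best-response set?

u_1(A vs Q) = 6
u_1(B vs Q) = 2
u_1(C vs Q) = 6
u_1(D vs Q) = 0
u_1(E vs Q) = 2
max payoff 6 at {A,C}

P1 best: {A,C}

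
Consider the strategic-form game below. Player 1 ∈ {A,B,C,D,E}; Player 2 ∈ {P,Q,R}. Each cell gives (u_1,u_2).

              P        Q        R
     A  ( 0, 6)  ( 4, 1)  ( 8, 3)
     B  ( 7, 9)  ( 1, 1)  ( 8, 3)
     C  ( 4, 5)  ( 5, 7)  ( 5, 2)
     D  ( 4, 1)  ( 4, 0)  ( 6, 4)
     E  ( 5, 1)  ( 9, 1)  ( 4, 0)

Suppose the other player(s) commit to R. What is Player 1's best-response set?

u_1(A vs R) = 8
u_1(B vs R) = 8
u_1(C vs R) = 5
u_1(D vs R) = 6
u_1(E vs R) = 4
max payoff 8 at {A,B}

argmax u_1 = {A,B}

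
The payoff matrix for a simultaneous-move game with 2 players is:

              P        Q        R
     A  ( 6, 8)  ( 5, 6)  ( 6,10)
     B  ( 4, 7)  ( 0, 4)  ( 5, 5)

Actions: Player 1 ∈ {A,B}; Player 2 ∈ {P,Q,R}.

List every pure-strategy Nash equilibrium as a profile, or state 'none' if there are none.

Nash profiles: (A,R)

(A,P): not NE [P2→R gives 10>8]
(A,Q): not NE [P2→R gives 10>6]
(A,R): NE
(B,P): not NE [P1→A gives 6>4]
(B,Q): not NE [P1→A gives 5>0; P2→P gives 7>4]
(B,R): not NE [P1→A gives 6>5; P2→P gives 7>5]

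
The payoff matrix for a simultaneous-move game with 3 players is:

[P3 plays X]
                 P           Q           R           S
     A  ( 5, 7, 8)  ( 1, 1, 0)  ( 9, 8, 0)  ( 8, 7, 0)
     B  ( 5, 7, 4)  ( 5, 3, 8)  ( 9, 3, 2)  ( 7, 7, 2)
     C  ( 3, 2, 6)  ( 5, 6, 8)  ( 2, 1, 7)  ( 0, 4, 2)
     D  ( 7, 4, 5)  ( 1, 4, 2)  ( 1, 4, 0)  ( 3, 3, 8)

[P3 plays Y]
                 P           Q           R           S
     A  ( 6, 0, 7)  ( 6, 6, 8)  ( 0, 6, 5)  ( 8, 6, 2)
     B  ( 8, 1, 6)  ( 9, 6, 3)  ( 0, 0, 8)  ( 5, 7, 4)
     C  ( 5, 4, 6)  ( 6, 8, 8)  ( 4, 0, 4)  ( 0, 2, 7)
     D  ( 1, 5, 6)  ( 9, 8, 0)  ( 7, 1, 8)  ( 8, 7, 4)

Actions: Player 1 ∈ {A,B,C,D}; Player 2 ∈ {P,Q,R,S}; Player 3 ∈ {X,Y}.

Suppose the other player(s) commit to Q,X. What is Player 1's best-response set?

BR_1 = {B,C}

u_1(A vs Q,X) = 1
u_1(B vs Q,X) = 5
u_1(C vs Q,X) = 5
u_1(D vs Q,X) = 1
max payoff 5 at {B,C}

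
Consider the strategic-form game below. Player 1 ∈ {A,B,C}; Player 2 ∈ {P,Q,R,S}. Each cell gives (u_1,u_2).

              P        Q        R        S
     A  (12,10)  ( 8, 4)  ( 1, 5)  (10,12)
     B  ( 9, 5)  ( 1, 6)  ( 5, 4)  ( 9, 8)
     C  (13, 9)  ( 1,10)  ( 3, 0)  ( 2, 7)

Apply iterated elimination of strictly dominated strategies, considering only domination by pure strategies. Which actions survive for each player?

P2 drop R (P beats it: A:10>5 B:5>4 C:9>0)
P1 drop B (A beats it: P:12>9 Q:8>1 S:10>9)
P1→{A,C} P2→{P,Q,S}

Survivors P1:{A,C} P2:{P,Q,S}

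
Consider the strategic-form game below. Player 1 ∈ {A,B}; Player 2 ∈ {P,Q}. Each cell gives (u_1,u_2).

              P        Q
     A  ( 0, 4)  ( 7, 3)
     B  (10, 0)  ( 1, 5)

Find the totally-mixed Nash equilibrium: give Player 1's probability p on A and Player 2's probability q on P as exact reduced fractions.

P1 indiff ⇒ q·0+(1-q)·7 = q·10+(1-q)·1 ⇒ q(-10) = (1-q)(-6) ⇒ q = 3/8
P2 indiff ⇒ p·4+(1-p)·0 = p·3+(1-p)·5 ⇒ p(1) = (1-p)(5) ⇒ p = 5/6

p=5/6, q=3/8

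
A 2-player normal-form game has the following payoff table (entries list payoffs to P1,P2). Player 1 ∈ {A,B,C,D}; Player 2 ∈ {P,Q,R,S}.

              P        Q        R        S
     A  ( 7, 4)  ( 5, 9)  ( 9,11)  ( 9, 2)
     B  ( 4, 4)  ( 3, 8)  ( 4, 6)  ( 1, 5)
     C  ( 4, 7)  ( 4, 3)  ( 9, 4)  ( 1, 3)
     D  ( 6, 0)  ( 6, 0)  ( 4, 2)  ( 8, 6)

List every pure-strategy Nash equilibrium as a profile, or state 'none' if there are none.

(A,P): not NE [P2→R gives 11>4]
(A,Q): not NE [P1→D gives 6>5; P2→R gives 11>9]
(A,R): NE
(A,S): not NE [P2→R gives 11>2]
(B,P): not NE [P1→A gives 7>4; P2→Q gives 8>4]
(B,Q): not NE [P1→D gives 6>3]
(B,R): not NE [P1→C gives 9>4; P2→Q gives 8>6]
(B,S): not NE [P1→A gives 9>1; P2→Q gives 8>5]
(C,P): not NE [P1→A gives 7>4]
(C,Q): not NE [P1→D gives 6>4; P2→P gives 7>3]
(C,R): not NE [P2→P gives 7>4]
(C,S): not NE [P1→A gives 9>1; P2→P gives 7>3]
(D,P): not NE [P1→A gives 7>6; P2→S gives 6>0]
(D,Q): not NE [P2→S gives 6>0]
(D,R): not NE [P1→C gives 9>4; P2→S gives 6>2]
(D,S): not NE [P1→A gives 9>8]

NE set: (A,R)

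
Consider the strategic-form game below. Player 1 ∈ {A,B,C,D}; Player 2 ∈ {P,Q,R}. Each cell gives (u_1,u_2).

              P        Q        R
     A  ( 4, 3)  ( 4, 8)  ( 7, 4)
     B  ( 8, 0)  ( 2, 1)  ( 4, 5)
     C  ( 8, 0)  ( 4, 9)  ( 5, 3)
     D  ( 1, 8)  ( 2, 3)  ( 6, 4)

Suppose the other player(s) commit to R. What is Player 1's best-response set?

argmax u_1 = {A}

u_1(A vs R) = 7
u_1(B vs R) = 4
u_1(C vs R) = 5
u_1(D vs R) = 6
max payoff 7 at {A}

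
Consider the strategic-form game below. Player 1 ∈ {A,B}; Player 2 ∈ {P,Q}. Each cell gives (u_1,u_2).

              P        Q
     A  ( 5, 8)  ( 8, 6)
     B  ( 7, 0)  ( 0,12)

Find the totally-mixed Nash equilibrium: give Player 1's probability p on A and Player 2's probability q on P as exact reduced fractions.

p=6/7, q=4/5

P1 indiff ⇒ q·5+(1-q)·8 = q·7+(1-q)·0 ⇒ q(-2) = (1-q)(-8) ⇒ q = 4/5
P2 indiff ⇒ p·8+(1-p)·0 = p·6+(1-p)·12 ⇒ p(2) = (1-p)(12) ⇒ p = 6/7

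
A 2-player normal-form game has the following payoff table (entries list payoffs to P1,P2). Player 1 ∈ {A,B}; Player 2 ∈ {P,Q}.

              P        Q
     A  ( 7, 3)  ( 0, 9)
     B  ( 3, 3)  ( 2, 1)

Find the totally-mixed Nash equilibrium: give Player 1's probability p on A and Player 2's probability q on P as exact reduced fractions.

(p,q) = (1/4, 1/3)

P1 indiff ⇒ q·7+(1-q)·0 = q·3+(1-q)·2 ⇒ q(4) = (1-q)(2) ⇒ q = 1/3
P2 indiff ⇒ p·3+(1-p)·3 = p·9+(1-p)·1 ⇒ p(-6) = (1-p)(-2) ⇒ p = 1/4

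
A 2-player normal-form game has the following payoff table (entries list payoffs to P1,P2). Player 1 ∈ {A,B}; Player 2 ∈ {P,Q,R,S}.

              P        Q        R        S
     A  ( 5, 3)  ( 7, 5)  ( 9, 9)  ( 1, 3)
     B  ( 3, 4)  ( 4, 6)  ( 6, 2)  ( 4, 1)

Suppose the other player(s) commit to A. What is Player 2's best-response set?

u_2(P vs A) = 3
u_2(Q vs A) = 5
u_2(R vs A) = 9
u_2(S vs A) = 3
max payoff 9 at {R}

P2 best: {R}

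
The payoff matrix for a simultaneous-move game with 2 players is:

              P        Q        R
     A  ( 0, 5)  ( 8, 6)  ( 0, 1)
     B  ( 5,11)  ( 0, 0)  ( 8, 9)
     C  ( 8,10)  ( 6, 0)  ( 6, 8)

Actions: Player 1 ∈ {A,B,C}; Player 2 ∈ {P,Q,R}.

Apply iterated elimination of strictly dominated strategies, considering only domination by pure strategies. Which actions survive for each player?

Remaining: P1:{A,C} P2:{P,Q}

P2 drop R (P beats it: A:5>1 B:11>9 C:10>8)
P1 drop B (C beats it: P:8>5 Q:6>0)
P1→{A,C} P2→{P,Q}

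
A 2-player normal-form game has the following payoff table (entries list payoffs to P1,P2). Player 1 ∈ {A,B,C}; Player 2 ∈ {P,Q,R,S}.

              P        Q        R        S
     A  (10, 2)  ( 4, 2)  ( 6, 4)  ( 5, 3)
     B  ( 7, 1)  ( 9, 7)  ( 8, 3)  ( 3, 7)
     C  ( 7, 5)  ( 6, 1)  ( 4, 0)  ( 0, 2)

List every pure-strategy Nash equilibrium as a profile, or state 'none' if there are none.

(A,P): not NE [P2→R gives 4>2]
(A,Q): not NE [P1→B gives 9>4; P2→R gives 4>2]
(A,R): not NE [P1→B gives 8>6]
(A,S): not NE [P2→R gives 4>3]
(B,P): not NE [P1→A gives 10>7; P2→S gives 7>1]
(B,Q): NE
(B,R): not NE [P2→S gives 7>3]
(B,S): not NE [P1→A gives 5>3]
(C,P): not NE [P1→A gives 10>7]
(C,Q): not NE [P1→B gives 9>6; P2→P gives 5>1]
(C,R): not NE [P1→B gives 8>4; P2→P gives 5>0]
(C,S): not NE [P1→A gives 5>0; P2→P gives 5>2]

Nash profiles: (B,Q)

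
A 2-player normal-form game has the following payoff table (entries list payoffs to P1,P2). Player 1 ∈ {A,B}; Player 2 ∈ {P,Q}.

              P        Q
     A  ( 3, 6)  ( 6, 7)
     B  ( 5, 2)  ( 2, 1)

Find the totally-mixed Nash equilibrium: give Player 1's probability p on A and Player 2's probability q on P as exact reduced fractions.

P1 indiff ⇒ q·3+(1-q)·6 = q·5+(1-q)·2 ⇒ q(-2) = (1-q)(-4) ⇒ q = 2/3
P2 indiff ⇒ p·6+(1-p)·2 = p·7+(1-p)·1 ⇒ p(-1) = (1-p)(-1) ⇒ p = 1/2

(p,q) = (1/2, 2/3)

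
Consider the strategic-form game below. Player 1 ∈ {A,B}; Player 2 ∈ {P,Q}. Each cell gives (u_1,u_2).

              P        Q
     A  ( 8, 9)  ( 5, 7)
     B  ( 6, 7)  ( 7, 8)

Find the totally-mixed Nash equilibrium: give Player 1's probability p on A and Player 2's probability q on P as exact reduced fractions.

p=1/3, q=1/2

P1 indiff ⇒ q·8+(1-q)·5 = q·6+(1-q)·7 ⇒ q(2) = (1-q)(2) ⇒ q = 1/2
P2 indiff ⇒ p·9+(1-p)·7 = p·7+(1-p)·8 ⇒ p(2) = (1-p)(1) ⇒ p = 1/3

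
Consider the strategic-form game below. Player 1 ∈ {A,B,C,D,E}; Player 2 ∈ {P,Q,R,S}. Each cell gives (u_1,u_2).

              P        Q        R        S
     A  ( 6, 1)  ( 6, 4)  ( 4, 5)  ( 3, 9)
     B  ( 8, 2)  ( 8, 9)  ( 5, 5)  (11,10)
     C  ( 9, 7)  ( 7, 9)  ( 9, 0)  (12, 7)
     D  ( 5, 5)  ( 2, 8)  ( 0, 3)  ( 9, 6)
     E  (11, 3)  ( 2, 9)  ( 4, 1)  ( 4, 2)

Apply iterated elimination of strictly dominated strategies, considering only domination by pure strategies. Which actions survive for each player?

P1 drop A (B beats it: P:8>6 Q:8>6 R:5>4 S:11>3)
P1 drop D (B beats it: P:8>5 Q:8>2 R:5>0 S:11>9)
P2 drop P (Q beats it: B:9>2 C:9>7 E:9>3)
P1 drop E (B beats it: Q:8>2 R:5>4 S:11>4)
P2 drop R (Q beats it: B:9>5 C:9>0)
P1→{B,C} P2→{Q,S}

Survivors P1:{B,C} P2:{Q,S}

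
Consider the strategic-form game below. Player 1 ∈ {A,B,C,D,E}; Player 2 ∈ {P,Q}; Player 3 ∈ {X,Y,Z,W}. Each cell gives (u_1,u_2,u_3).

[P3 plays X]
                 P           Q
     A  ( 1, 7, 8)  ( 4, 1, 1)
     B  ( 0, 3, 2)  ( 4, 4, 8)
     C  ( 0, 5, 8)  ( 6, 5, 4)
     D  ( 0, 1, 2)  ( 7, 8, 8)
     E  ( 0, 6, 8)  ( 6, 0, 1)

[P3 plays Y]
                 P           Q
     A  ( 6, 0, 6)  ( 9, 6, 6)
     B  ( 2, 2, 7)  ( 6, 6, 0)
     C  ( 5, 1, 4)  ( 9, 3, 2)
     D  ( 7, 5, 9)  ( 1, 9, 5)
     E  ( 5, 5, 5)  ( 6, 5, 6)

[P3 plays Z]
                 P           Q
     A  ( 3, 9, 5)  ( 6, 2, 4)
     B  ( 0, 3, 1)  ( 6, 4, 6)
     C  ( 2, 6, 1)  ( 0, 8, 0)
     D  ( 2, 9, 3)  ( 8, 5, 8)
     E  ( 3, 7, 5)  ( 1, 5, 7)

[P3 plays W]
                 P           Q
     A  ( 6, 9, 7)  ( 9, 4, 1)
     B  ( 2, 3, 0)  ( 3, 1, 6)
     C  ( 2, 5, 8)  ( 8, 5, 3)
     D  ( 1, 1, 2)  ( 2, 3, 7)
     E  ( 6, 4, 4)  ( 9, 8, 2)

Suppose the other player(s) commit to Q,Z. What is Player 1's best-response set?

BR_1 = {D}

u_1(A vs Q,Z) = 6
u_1(B vs Q,Z) = 6
u_1(C vs Q,Z) = 0
u_1(D vs Q,Z) = 8
u_1(E vs Q,Z) = 1
max payoff 8 at {D}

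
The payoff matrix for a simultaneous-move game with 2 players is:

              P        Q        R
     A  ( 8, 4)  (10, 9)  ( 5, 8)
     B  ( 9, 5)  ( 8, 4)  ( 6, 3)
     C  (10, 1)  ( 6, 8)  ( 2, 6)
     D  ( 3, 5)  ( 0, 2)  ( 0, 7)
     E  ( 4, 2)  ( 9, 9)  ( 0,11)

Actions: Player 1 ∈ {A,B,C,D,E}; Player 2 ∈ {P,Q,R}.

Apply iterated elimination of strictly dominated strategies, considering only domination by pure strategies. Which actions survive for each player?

P1 drop D (A beats it: P:8>3 Q:10>0 R:5>0)
P1 drop E (A beats it: P:8>4 Q:10>9 R:5>0)
P2 drop R (Q beats it: A:9>8 B:4>3 C:8>6)
P1→{A,B,C} P2→{P,Q}

Survivors P1:{A,B,C} P2:{P,Q}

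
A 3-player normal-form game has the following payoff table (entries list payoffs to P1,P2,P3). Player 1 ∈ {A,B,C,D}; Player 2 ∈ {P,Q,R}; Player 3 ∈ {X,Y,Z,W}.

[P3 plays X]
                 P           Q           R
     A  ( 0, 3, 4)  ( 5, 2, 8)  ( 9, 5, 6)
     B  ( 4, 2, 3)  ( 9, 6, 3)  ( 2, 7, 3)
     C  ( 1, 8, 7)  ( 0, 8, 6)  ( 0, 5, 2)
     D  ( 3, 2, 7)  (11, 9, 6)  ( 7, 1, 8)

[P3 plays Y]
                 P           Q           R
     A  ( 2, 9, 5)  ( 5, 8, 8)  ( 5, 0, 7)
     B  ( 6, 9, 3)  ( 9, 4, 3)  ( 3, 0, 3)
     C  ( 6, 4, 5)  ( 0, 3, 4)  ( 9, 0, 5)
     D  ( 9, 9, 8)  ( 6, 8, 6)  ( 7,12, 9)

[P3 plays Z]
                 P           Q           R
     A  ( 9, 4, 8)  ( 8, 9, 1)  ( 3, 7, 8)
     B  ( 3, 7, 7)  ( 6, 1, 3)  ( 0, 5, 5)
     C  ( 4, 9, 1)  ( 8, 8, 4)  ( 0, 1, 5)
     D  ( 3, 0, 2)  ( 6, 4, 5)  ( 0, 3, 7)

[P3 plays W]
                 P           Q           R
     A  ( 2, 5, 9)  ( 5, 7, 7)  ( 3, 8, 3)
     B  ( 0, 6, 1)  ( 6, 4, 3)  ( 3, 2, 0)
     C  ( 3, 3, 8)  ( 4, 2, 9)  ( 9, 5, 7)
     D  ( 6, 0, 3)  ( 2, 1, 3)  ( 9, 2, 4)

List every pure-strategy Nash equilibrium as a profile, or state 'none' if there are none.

(A,P,X): not NE [P1→B gives 4>0; P2→R gives 5>3; P3→W gives 9>4]
(A,P,Y): not NE [P1→D gives 9>2; P3→W gives 9>5]
(A,P,Z): not NE [P2→Q gives 9>4; P3→W gives 9>8]
(A,P,W): not NE [P1→D gives 6>2; P2→R gives 8>5]
(A,Q,X): not NE [P1→D gives 11>5; P2→R gives 5>2]
(A,Q,Y): not NE [P1→B gives 9>5; P2→P gives 9>8]
(A,Q,Z): not NE [P3→Y gives 8>1]
(A,Q,W): not NE [P1→B gives 6>5; P2→R gives 8>7; P3→Y gives 8>7]
(A,R,X): not NE [P3→Z gives 8>6]
(A,R,Y): not NE [P1→C gives 9>5; P2→P gives 9>0; P3→Z gives 8>7]
(A,R,Z): not NE [P2→Q gives 9>7]
(A,R,W): not NE [P1→D gives 9>3; P3→Z gives 8>3]
(B,P,X): not NE [P2→R gives 7>2; P3→Z gives 7>3]
(B,P,Y): not NE [P1→D gives 9>6; P3→Z gives 7>3]
(B,P,Z): not NE [P1→A gives 9>3]
(B,P,W): not NE [P1→D gives 6>0; P3→Z gives 7>1]
(B,Q,X): not NE [P1→D gives 11>9; P2→R gives 7>6]
(B,Q,Y): not NE [P2→P gives 9>4]
(B,Q,Z): not NE [P1→C gives 8>6; P2→P gives 7>1]
(B,Q,W): not NE [P2→P gives 6>4]
(B,R,X): not NE [P1→A gives 9>2; P3→Z gives 5>3]
(B,R,Y): not NE [P1→C gives 9>3; P2→P gives 9>0; P3→Z gives 5>3]
(B,R,Z): not NE [P1→A gives 3>0; P2→P gives 7>5]
(B,R,W): not NE [P1→D gives 9>3; P2→P gives 6>2; P3→Z gives 5>0]
(C,P,X): not NE [P1→B gives 4>1; P3→W gives 8>7]
(C,P,Y): not NE [P1→D gives 9>6; P3→W gives 8>5]
(C,P,Z): not NE [P1→A gives 9>4; P3→W gives 8>1]
(C,P,W): not NE [P1→D gives 6>3; P2→R gives 5>3]
(C,Q,X): not NE [P1→D gives 11>0; P3→W gives 9>6]
(C,Q,Y): not NE [P1→B gives 9>0; P2→P gives 4>3; P3→W gives 9>4]
(C,Q,Z): not NE [P2→P gives 9>8; P3→W gives 9>4]
(C,Q,W): not NE [P1→B gives 6>4; P2→R gives 5>2]
(C,R,X): not NE [P1→A gives 9>0; P2→Q gives 8>5; P3→W gives 7>2]
(C,R,Y): not NE [P2→P gives 4>0; P3→W gives 7>5]
(C,R,Z): not NE [P1→A gives 3>0; P2→P gives 9>1; P3→W gives 7>5]
(C,R,W): NE
(D,P,X): not NE [P1→B gives 4>3; P2→Q gives 9>2; P3→Y gives 8>7]
(D,P,Y): not NE [P2→R gives 12>9]
(D,P,Z): not NE [P1→A gives 9>3; P2→Q gives 4>0; P3→Y gives 8>2]
(D,P,W): not NE [P2→R gives 2>0; P3→Y gives 8>3]
(D,Q,X): NE
(D,Q,Y): not NE [P1→B gives 9>6; P2→R gives 12>8]
(D,Q,Z): not NE [P1→C gives 8>6; P3→Y gives 6>5]
(D,Q,W): not NE [P1→B gives 6>2; P2→R gives 2>1; P3→Y gives 6>3]
(D,R,X): not NE [P1→A gives 9>7; P2→Q gives 9>1; P3→Y gives 9>8]
(D,R,Y): not NE [P1→C gives 9>7]
(D,R,Z): not NE [P1→A gives 3>0; P2→Q gives 4>3; P3→Y gives 9>7]
(D,R,W): not NE [P3→Y gives 9>4]

Nash profiles: (C,R,W), (D,Q,X)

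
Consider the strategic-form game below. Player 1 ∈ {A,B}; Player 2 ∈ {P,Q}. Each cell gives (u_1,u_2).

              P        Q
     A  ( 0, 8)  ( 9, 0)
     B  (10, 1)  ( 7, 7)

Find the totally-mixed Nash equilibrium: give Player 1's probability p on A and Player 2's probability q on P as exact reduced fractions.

P1 indiff ⇒ q·0+(1-q)·9 = q·10+(1-q)·7 ⇒ q(-10) = (1-q)(-2) ⇒ q = 1/6
P2 indiff ⇒ p·8+(1-p)·1 = p·0+(1-p)·7 ⇒ p(8) = (1-p)(6) ⇒ p = 3/7

P1 mixes 3/7 on A; P2 mixes 1/6 on P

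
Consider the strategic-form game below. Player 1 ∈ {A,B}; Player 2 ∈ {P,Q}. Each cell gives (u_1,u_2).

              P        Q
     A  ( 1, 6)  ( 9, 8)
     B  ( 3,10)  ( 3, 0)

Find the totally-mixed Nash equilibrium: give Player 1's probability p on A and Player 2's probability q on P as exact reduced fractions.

(p,q) = (5/6, 3/4)

P1 indiff ⇒ q·1+(1-q)·9 = q·3+(1-q)·3 ⇒ q(-2) = (1-q)(-6) ⇒ q = 3/4
P2 indiff ⇒ p·6+(1-p)·10 = p·8+(1-p)·0 ⇒ p(-2) = (1-p)(-10) ⇒ p = 5/6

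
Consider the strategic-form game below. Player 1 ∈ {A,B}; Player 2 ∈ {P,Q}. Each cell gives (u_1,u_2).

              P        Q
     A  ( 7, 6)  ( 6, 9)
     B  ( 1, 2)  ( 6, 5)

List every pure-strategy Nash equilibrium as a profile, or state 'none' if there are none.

(A,P): not NE [P2→Q gives 9>6]
(A,Q): NE
(B,P): not NE [P1→A gives 7>1; P2→Q gives 5>2]
(B,Q): NE

NE set: (A,Q), (B,Q)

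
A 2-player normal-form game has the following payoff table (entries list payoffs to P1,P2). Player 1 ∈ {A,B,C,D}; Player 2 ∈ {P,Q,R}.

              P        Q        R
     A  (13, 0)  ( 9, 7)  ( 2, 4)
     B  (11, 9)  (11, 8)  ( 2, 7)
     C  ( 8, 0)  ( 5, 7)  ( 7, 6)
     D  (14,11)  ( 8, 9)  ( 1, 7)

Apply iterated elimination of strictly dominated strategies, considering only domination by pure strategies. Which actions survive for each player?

Survivors P1:{A,B,D} P2:{P,Q}

P2 drop R (Q beats it: A:7>4 B:8>7 C:7>6 D:9>7)
P1 drop C (A beats it: P:13>8 Q:9>5)
P1→{A,B,D} P2→{P,Q}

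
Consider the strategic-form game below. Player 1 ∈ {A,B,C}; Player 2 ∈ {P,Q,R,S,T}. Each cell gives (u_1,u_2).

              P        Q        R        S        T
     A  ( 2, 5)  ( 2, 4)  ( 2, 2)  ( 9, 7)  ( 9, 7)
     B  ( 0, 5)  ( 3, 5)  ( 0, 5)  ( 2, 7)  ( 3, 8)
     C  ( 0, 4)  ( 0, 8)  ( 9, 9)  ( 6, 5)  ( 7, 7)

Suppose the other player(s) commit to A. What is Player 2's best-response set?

u_2(P vs A) = 5
u_2(Q vs A) = 4
u_2(R vs A) = 2
u_2(S vs A) = 7
u_2(T vs A) = 7
max payoff 7 at {S,T}

argmax u_2 = {S,T}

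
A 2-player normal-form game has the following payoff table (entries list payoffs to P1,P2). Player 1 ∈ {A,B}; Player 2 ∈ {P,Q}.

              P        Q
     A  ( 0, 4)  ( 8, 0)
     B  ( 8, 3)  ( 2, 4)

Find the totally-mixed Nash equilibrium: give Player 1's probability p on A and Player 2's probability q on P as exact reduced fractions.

P1 indiff ⇒ q·0+(1-q)·8 = q·8+(1-q)·2 ⇒ q(-8) = (1-q)(-6) ⇒ q = 3/7
P2 indiff ⇒ p·4+(1-p)·3 = p·0+(1-p)·4 ⇒ p(4) = (1-p)(1) ⇒ p = 1/5

(p,q) = (1/5, 3/7)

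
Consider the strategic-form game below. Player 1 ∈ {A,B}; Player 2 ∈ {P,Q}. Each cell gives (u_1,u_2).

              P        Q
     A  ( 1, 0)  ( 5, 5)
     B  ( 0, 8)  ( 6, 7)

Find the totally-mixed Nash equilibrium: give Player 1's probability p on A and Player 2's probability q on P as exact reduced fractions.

(p,q) = (1/6, 1/2)

P1 indiff ⇒ q·1+(1-q)·5 = q·0+(1-q)·6 ⇒ q(1) = (1-q)(1) ⇒ q = 1/2
P2 indiff ⇒ p·0+(1-p)·8 = p·5+(1-p)·7 ⇒ p(-5) = (1-p)(-1) ⇒ p = 1/6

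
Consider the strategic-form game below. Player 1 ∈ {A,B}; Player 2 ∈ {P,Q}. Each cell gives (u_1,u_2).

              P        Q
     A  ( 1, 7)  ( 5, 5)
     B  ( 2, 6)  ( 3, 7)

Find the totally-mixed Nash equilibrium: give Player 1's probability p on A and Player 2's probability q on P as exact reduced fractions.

(p,q) = (1/3, 2/3)

P1 indiff ⇒ q·1+(1-q)·5 = q·2+(1-q)·3 ⇒ q(-1) = (1-q)(-2) ⇒ q = 2/3
P2 indiff ⇒ p·7+(1-p)·6 = p·5+(1-p)·7 ⇒ p(2) = (1-p)(1) ⇒ p = 1/3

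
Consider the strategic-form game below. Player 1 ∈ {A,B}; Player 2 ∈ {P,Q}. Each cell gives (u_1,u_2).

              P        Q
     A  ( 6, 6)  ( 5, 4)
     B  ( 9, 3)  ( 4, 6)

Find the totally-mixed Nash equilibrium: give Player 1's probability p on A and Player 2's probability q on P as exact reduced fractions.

P1 indiff ⇒ q·6+(1-q)·5 = q·9+(1-q)·4 ⇒ q(-3) = (1-q)(-1) ⇒ q = 1/4
P2 indiff ⇒ p·6+(1-p)·3 = p·4+(1-p)·6 ⇒ p(2) = (1-p)(3) ⇒ p = 3/5

P1 mixes 3/5 on A; P2 mixes 1/4 on P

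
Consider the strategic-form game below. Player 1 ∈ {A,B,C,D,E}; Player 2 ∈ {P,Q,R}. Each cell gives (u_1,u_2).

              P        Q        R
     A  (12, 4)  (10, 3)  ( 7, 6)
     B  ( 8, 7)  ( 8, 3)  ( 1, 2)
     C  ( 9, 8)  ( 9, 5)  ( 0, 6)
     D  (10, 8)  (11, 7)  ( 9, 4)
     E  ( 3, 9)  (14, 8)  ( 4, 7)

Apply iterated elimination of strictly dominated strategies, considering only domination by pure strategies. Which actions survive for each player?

Survivors P1:{A,D} P2:{P,R}

P1 drop B (A beats it: P:12>8 Q:10>8 R:7>1)
P1 drop C (A beats it: P:12>9 Q:10>9 R:7>0)
P2 drop Q (P beats it: A:4>3 D:8>7 E:9>8)
P1 drop E (A beats it: P:12>3 R:7>4)
P1→{A,D} P2→{P,R}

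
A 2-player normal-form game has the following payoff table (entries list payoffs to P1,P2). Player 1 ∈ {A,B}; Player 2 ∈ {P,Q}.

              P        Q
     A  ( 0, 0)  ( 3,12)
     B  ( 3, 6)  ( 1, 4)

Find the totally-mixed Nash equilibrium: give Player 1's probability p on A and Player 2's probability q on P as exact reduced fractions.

(p,q) = (1/7, 2/5)

P1 indiff ⇒ q·0+(1-q)·3 = q·3+(1-q)·1 ⇒ q(-3) = (1-q)(-2) ⇒ q = 2/5
P2 indiff ⇒ p·0+(1-p)·6 = p·12+(1-p)·4 ⇒ p(-12) = (1-p)(-2) ⇒ p = 1/7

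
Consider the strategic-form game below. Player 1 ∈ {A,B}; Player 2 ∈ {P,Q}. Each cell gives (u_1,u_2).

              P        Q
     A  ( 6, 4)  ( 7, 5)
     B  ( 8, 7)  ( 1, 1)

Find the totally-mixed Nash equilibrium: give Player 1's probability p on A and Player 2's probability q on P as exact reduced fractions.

P1 indiff ⇒ q·6+(1-q)·7 = q·8+(1-q)·1 ⇒ q(-2) = (1-q)(-6) ⇒ q = 3/4
P2 indiff ⇒ p·4+(1-p)·7 = p·5+(1-p)·1 ⇒ p(-1) = (1-p)(-6) ⇒ p = 6/7

(p,q) = (6/7, 3/4)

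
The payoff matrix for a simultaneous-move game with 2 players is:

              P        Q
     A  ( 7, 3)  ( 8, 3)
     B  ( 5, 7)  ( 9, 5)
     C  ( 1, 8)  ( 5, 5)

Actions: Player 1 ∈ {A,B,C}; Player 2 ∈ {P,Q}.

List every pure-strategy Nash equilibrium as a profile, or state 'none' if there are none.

(A,P): NE
(A,Q): not NE [P1→B gives 9>8]
(B,P): not NE [P1→A gives 7>5]
(B,Q): not NE [P2→P gives 7>5]
(C,P): not NE [P1→A gives 7>1]
(C,Q): not NE [P1→B gives 9>5; P2→P gives 8>5]

Nash profiles: (A,P)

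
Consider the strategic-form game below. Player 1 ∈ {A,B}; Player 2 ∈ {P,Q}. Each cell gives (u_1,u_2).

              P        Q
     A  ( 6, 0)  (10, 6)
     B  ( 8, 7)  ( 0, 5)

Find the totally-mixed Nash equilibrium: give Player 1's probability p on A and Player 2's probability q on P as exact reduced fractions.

(p,q) = (1/4, 5/6)

P1 indiff ⇒ q·6+(1-q)·10 = q·8+(1-q)·0 ⇒ q(-2) = (1-q)(-10) ⇒ q = 5/6
P2 indiff ⇒ p·0+(1-p)·7 = p·6+(1-p)·5 ⇒ p(-6) = (1-p)(-2) ⇒ p = 1/4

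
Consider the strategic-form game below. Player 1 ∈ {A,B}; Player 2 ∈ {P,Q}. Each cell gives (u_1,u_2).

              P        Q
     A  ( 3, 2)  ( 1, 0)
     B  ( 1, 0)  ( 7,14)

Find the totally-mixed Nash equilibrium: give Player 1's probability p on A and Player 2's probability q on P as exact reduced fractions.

p=7/8, q=3/4

P1 indiff ⇒ q·3+(1-q)·1 = q·1+(1-q)·7 ⇒ q(2) = (1-q)(6) ⇒ q = 3/4
P2 indiff ⇒ p·2+(1-p)·0 = p·0+(1-p)·14 ⇒ p(2) = (1-p)(14) ⇒ p = 7/8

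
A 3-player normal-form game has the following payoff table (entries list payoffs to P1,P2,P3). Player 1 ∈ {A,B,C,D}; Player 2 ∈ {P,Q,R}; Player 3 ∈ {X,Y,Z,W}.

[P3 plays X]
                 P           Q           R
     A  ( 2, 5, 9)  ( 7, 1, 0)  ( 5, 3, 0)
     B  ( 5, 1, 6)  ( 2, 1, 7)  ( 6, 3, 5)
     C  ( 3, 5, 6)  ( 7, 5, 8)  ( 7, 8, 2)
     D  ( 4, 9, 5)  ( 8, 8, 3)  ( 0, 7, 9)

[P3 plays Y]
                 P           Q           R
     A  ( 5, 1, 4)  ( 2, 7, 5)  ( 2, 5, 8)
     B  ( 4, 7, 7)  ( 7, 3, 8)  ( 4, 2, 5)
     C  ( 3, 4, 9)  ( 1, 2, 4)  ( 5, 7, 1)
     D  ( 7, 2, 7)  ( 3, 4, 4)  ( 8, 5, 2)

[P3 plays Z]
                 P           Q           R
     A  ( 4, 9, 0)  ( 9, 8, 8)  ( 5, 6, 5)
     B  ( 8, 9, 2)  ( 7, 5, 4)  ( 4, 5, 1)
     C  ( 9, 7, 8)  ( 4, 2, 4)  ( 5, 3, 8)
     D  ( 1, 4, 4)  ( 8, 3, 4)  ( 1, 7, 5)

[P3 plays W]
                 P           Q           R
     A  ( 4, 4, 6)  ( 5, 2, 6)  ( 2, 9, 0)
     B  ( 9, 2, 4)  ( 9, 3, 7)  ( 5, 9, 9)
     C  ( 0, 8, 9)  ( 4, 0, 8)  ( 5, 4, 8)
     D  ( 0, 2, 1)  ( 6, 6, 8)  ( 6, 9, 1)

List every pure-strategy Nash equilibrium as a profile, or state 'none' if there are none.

PSNE: ∅

(A,P,X): not NE [P1→B gives 5>2]
(A,P,Y): not NE [P1→D gives 7>5; P2→Q gives 7>1; P3→X gives 9>4]
(A,P,Z): not NE [P1→C gives 9>4; P3→X gives 9>0]
(A,P,W): not NE [P1→B gives 9>4; P2→R gives 9>4; P3→X gives 9>6]
(A,Q,X): not NE [P1→D gives 8>7; P2→P gives 5>1; P3→Z gives 8>0]
(A,Q,Y): not NE [P1→B gives 7>2; P3→Z gives 8>5]
(A,Q,Z): not NE [P2→P gives 9>8]
(A,Q,W): not NE [P1→B gives 9>5; P2→R gives 9>2; P3→Z gives 8>6]
(A,R,X): not NE [P1→C gives 7>5; P2→P gives 5>3; P3→Y gives 8>0]
(A,R,Y): not NE [P1→D gives 8>2; P2→Q gives 7>5]
(A,R,Z): not NE [P2→P gives 9>6; P3→Y gives 8>5]
(A,R,W): not NE [P1→D gives 6>2; P3→Y gives 8>0]
(B,P,X): not NE [P2→R gives 3>1; P3→Y gives 7>6]
(B,P,Y): not NE [P1→D gives 7>4]
(B,P,Z): not NE [P1→C gives 9>8; P3→Y gives 7>2]
(B,P,W): not NE [P2→R gives 9>2; P3→Y gives 7>4]
(B,Q,X): not NE [P1→D gives 8>2; P2→R gives 3>1; P3→Y gives 8>7]
(B,Q,Y): not NE [P2→P gives 7>3]
(B,Q,Z): not NE [P1→A gives 9>7; P2→P gives 9>5; P3→Y gives 8>4]
(B,Q,W): not NE [P2→R gives 9>3; P3→Y gives 8>7]
(B,R,X): not NE [P1→C gives 7>6; P3→W gives 9>5]
(B,R,Y): not NE [P1→D gives 8>4; P2→P gives 7>2; P3→W gives 9>5]
(B,R,Z): not NE [P1→C gives 5>4; P2→P gives 9>5; P3→W gives 9>1]
(B,R,W): not NE [P1→D gives 6>5]
(C,P,X): not NE [P1→B gives 5>3; P2→R gives 8>5; P3→W gives 9>6]
(C,P,Y): not NE [P1→D gives 7>3; P2→R gives 7>4]
(C,P,Z): not NE [P3→W gives 9>8]
(C,P,W): not NE [P1→B gives 9>0]
(C,Q,X): not NE [P1→D gives 8>7; P2→R gives 8>5]
(C,Q,Y): not NE [P1→B gives 7>1; P2→R gives 7>2; P3→W gives 8>4]
(C,Q,Z): not NE [P1→A gives 9>4; P2→P gives 7>2; P3→W gives 8>4]
(C,Q,W): not NE [P1→B gives 9>4; P2→P gives 8>0]
(C,R,X): not NE [P3→W gives 8>2]
(C,R,Y): not NE [P1→D gives 8>5; P3→W gives 8>1]
(C,R,Z): not NE [P2→P gives 7>3]
(C,R,W): not NE [P1→D gives 6>5; P2→P gives 8>4]
(D,P,X): not NE [P1→B gives 5>4; P3→Y gives 7>5]
(D,P,Y): not NE [P2→R gives 5>2]
(D,P,Z): not NE [P1→C gives 9>1; P2→R gives 7>4; P3→Y gives 7>4]
(D,P,W): not NE [P1→B gives 9>0; P2→R gives 9>2; P3→Y gives 7>1]
(D,Q,X): not NE [P2→P gives 9>8; P3→W gives 8>3]
(D,Q,Y): not NE [P1→B gives 7>3; P2→R gives 5>4; P3→W gives 8>4]
(D,Q,Z): not NE [P1→A gives 9>8; P2→R gives 7>3; P3→W gives 8>4]
(D,Q,W): not NE [P1→B gives 9>6; P2→R gives 9>6]
(D,R,X): not NE [P1→C gives 7>0; P2→P gives 9>7]
(D,R,Y): not NE [P3→X gives 9>2]
(D,R,Z): not NE [P1→C gives 5>1; P3→X gives 9>5]
(D,R,W): not NE [P3→X gives 9>1]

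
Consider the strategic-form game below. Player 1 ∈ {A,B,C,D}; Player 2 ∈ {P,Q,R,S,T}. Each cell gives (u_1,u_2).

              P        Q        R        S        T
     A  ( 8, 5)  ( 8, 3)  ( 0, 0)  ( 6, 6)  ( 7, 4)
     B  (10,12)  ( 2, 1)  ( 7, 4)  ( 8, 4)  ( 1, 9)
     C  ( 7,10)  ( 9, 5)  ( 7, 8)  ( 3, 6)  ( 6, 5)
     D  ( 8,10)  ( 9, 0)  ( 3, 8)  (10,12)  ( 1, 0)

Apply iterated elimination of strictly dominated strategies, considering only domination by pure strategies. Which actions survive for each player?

P2 drop Q (P beats it: A:5>3 B:12>1 C:10>5 D:10>0)
P2 drop R (P beats it: A:5>0 B:12>4 C:10>8 D:10>8)
P1 drop C (A beats it: P:8>7 S:6>3 T:7>6)
P2 drop T (P beats it: A:5>4 B:12>9 D:10>0)
P1 drop A (B beats it: P:10>8 S:8>6)
P1→{B,D} P2→{P,S}

IESDS → P1:{B,D} P2:{P,S}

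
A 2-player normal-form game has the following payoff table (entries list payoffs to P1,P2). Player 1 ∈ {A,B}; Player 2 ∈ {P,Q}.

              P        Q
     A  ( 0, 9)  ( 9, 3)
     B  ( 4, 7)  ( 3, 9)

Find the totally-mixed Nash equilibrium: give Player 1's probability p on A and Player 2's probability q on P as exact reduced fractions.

P1 mixes 1/4 on A; P2 mixes 3/5 on P

P1 indiff ⇒ q·0+(1-q)·9 = q·4+(1-q)·3 ⇒ q(-4) = (1-q)(-6) ⇒ q = 3/5
P2 indiff ⇒ p·9+(1-p)·7 = p·3+(1-p)·9 ⇒ p(6) = (1-p)(2) ⇒ p = 1/4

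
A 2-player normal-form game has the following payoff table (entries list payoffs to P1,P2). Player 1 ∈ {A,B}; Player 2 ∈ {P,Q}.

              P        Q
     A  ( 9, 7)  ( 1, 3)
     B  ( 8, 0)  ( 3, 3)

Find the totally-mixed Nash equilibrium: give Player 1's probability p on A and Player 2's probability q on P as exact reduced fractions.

P1 indiff ⇒ q·9+(1-q)·1 = q·8+(1-q)·3 ⇒ q(1) = (1-q)(2) ⇒ q = 2/3
P2 indiff ⇒ p·7+(1-p)·0 = p·3+(1-p)·3 ⇒ p(4) = (1-p)(3) ⇒ p = 3/7

p=3/7, q=2/3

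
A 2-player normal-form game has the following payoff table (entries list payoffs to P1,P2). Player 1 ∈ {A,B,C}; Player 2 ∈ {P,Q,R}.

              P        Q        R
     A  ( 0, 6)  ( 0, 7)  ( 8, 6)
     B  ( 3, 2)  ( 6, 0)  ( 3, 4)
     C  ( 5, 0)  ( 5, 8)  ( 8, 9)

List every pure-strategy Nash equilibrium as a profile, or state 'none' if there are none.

NE set: (C,R)

(A,P): not NE [P1→C gives 5>0; P2→Q gives 7>6]
(A,Q): not NE [P1→B gives 6>0]
(A,R): not NE [P2→Q gives 7>6]
(B,P): not NE [P1→C gives 5>3; P2→R gives 4>2]
(B,Q): not NE [P2→R gives 4>0]
(B,R): not NE [P1→C gives 8>3]
(C,P): not NE [P2→R gives 9>0]
(C,Q): not NE [P1→B gives 6>5; P2→R gives 9>8]
(C,R): NE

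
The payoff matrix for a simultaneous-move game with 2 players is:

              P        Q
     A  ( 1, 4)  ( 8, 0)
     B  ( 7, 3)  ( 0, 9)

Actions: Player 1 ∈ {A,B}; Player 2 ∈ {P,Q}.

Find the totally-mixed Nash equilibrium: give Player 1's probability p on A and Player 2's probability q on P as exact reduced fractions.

P1 mixes 3/5 on A; P2 mixes 4/7 on P

P1 indiff ⇒ q·1+(1-q)·8 = q·7+(1-q)·0 ⇒ q(-6) = (1-q)(-8) ⇒ q = 4/7
P2 indiff ⇒ p·4+(1-p)·3 = p·0+(1-p)·9 ⇒ p(4) = (1-p)(6) ⇒ p = 3/5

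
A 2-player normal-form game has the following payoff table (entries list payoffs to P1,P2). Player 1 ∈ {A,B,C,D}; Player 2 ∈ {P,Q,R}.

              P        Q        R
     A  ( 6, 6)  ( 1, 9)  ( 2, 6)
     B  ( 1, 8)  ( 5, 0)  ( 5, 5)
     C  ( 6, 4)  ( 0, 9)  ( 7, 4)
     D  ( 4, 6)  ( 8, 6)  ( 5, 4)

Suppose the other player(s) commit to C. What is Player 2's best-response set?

BR_2 = {Q}

u_2(P vs C) = 4
u_2(Q vs C) = 9
u_2(R vs C) = 4
max payoff 9 at {Q}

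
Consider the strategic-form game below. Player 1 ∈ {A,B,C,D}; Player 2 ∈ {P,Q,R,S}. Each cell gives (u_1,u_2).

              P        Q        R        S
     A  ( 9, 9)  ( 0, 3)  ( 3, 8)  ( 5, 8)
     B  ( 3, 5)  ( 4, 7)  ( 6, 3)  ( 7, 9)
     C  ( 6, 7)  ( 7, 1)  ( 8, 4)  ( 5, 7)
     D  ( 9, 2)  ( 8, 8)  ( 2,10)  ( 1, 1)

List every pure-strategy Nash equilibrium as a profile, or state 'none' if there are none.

(A,P): NE
(A,Q): not NE [P1→D gives 8>0; P2→P gives 9>3]
(A,R): not NE [P1→C gives 8>3; P2→P gives 9>8]
(A,S): not NE [P1→B gives 7>5; P2→P gives 9>8]
(B,P): not NE [P1→D gives 9>3; P2→S gives 9>5]
(B,Q): not NE [P1→D gives 8>4; P2→S gives 9>7]
(B,R): not NE [P1→C gives 8>6; P2→S gives 9>3]
(B,S): NE
(C,P): not NE [P1→D gives 9>6]
(C,Q): not NE [P1→D gives 8>7; P2→S gives 7>1]
(C,R): not NE [P2→S gives 7>4]
(C,S): not NE [P1→B gives 7>5]
(D,P): not NE [P2→R gives 10>2]
(D,Q): not NE [P2→R gives 10>8]
(D,R): not NE [P1→C gives 8>2]
(D,S): not NE [P1→B gives 7>1; P2→R gives 10>1]

Nash profiles: (A,P), (B,S)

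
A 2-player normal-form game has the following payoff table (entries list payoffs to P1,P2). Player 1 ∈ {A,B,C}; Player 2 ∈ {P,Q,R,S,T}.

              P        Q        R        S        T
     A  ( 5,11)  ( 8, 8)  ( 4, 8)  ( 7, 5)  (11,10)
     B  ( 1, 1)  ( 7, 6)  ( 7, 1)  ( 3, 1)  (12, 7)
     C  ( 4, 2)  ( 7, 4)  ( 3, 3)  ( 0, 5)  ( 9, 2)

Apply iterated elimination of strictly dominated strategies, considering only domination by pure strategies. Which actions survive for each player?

P1 drop C (A beats it: P:5>4 Q:8>7 R:4>3 S:7>0 T:11>9)
P2 drop Q (T beats it: A:10>8 B:7>6)
P2 drop R (T beats it: A:10>8 B:7>1)
P2 drop S (T beats it: A:10>5 B:7>1)
P1→{A,B} P2→{P,T}

IESDS → P1:{A,B} P2:{P,T}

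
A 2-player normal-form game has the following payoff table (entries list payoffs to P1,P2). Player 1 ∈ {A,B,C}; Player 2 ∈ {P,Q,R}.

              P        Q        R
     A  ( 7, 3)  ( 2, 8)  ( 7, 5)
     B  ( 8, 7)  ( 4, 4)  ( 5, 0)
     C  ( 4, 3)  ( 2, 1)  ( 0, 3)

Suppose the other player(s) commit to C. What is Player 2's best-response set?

argmax u_2 = {P,R}

u_2(P vs C) = 3
u_2(Q vs C) = 1
u_2(R vs C) = 3
max payoff 3 at {P,R}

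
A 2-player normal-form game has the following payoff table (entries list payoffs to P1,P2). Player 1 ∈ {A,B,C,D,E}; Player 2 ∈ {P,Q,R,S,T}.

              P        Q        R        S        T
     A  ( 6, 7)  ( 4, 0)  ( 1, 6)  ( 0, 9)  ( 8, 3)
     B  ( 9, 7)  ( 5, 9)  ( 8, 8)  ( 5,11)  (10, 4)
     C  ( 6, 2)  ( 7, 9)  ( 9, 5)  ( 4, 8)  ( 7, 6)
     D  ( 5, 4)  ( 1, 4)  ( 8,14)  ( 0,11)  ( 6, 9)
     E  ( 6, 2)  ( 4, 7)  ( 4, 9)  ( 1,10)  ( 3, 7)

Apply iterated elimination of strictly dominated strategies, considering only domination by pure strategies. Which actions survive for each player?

P1 drop A (B beats it: P:9>6 Q:5>4 R:8>1 S:5>0 T:10>8)
P1 drop D (C beats it: P:6>5 Q:7>1 R:9>8 S:4>0 T:7>6)
P1 drop E (B beats it: P:9>6 Q:5>4 R:8>4 S:5>1 T:10>3)
P2 drop P (Q beats it: B:9>7 C:9>2)
P2 drop R (Q beats it: B:9>8 C:9>5)
P2 drop T (Q beats it: B:9>4 C:9>6)
P1→{B,C} P2→{Q,S}

Survivors P1:{B,C} P2:{Q,S}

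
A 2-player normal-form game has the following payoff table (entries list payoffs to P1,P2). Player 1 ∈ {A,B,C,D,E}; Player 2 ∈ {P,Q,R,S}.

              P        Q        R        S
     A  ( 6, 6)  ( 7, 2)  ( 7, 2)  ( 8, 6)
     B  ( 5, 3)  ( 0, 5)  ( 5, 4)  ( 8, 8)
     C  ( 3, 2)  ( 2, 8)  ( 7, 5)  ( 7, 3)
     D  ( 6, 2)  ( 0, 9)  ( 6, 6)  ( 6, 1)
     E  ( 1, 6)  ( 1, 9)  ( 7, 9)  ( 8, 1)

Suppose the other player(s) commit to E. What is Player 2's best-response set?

P2 best: {Q,R}

u_2(P vs E) = 6
u_2(Q vs E) = 9
u_2(R vs E) = 9
u_2(S vs E) = 1
max payoff 9 at {Q,R}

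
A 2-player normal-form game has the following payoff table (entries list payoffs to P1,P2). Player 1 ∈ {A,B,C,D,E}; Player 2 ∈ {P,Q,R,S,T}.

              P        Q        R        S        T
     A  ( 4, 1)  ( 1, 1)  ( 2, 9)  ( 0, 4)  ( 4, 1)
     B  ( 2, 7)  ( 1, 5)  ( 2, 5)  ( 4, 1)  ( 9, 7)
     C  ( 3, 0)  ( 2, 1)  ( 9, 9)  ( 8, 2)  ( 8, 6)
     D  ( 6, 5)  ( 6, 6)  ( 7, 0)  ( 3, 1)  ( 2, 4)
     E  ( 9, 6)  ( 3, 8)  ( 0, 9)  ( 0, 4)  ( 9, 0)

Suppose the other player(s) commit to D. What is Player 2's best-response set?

u_2(P vs D) = 5
u_2(Q vs D) = 6
u_2(R vs D) = 0
u_2(S vs D) = 1
u_2(T vs D) = 4
max payoff 6 at {Q}

BR_2 = {Q}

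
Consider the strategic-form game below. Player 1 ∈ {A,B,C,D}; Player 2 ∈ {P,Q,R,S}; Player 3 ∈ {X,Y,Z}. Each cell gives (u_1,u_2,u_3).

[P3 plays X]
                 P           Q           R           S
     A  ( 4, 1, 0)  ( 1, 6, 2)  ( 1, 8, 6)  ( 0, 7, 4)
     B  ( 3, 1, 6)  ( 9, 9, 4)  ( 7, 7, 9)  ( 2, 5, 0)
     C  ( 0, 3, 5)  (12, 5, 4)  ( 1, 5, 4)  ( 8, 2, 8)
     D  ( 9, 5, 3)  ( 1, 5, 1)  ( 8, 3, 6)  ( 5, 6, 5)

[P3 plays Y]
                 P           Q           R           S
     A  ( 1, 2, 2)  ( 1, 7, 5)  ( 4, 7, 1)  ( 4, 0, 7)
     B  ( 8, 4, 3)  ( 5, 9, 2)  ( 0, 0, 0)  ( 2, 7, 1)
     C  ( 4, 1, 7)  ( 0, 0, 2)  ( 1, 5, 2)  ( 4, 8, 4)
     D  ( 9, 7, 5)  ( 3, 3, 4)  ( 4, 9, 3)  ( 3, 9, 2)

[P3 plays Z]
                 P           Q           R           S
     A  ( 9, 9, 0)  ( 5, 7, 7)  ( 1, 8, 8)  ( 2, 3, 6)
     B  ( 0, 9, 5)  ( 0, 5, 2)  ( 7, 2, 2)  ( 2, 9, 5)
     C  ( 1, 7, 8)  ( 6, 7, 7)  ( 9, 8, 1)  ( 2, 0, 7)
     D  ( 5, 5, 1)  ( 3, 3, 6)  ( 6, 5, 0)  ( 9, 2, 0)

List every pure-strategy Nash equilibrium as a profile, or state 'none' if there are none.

No pure NE.

(A,P,X): not NE [P1→D gives 9>4; P2→R gives 8>1; P3→Y gives 2>0]
(A,P,Y): not NE [P1→D gives 9>1; P2→R gives 7>2]
(A,P,Z): not NE [P3→Y gives 2>0]
(A,Q,X): not NE [P1→C gives 12>1; P2→R gives 8>6; P3→Z gives 7>2]
(A,Q,Y): not NE [P1→B gives 5>1; P3→Z gives 7>5]
(A,Q,Z): not NE [P1→C gives 6>5; P2→P gives 9>7]
(A,R,X): not NE [P1→D gives 8>1; P3→Z gives 8>6]
(A,R,Y): not NE [P3→Z gives 8>1]
(A,R,Z): not NE [P1→C gives 9>1; P2→P gives 9>8]
(A,S,X): not NE [P1→C gives 8>0; P2→R gives 8>7; P3→Y gives 7>4]
(A,S,Y): not NE [P2→R gives 7>0]
(A,S,Z): not NE [P1→D gives 9>2; P2→P gives 9>3; P3→Y gives 7>6]
(B,P,X): not NE [P1→D gives 9>3; P2→Q gives 9>1]
(B,P,Y): not NE [P1→D gives 9>8; P2→Q gives 9>4; P3→X gives 6>3]
(B,P,Z): not NE [P1→A gives 9>0; P3→X gives 6>5]
(B,Q,X): not NE [P1→C gives 12>9]
(B,Q,Y): not NE [P3→X gives 4>2]
(B,Q,Z): not NE [P1→C gives 6>0; P2→S gives 9>5; P3→X gives 4>2]
(B,R,X): not NE [P1→D gives 8>7; P2→Q gives 9>7]
(B,R,Y): not NE [P1→D gives 4>0; P2→Q gives 9>0; P3→X gives 9>0]
(B,R,Z): not NE [P1→C gives 9>7; P2→S gives 9>2; P3→X gives 9>2]
(B,S,X): not NE [P1→C gives 8>2; P2→Q gives 9>5; P3→Z gives 5>0]
(B,S,Y): not NE [P1→C gives 4>2; P2→Q gives 9>7; P3→Z gives 5>1]
(B,S,Z): not NE [P1→D gives 9>2]
(C,P,X): not NE [P1→D gives 9>0; P2→R gives 5>3; P3→Z gives 8>5]
(C,P,Y): not NE [P1→D gives 9>4; P2→S gives 8>1; P3→Z gives 8>7]
(C,P,Z): not NE [P1→A gives 9>1; P2→R gives 8>7]
(C,Q,X): not NE [P3→Z gives 7>4]
(C,Q,Y): not NE [P1→B gives 5>0; P2→S gives 8>0; P3→Z gives 7>2]
(C,Q,Z): not NE [P2→R gives 8>7]
(C,R,X): not NE [P1→D gives 8>1]
(C,R,Y): not NE [P1→D gives 4>1; P2→S gives 8>5; P3→X gives 4>2]
(C,R,Z): not NE [P3→X gives 4>1]
(C,S,X): not NE [P2→R gives 5>2]
(C,S,Y): not NE [P3→X gives 8>4]
(C,S,Z): not NE [P1→D gives 9>2; P2→R gives 8>0; P3→X gives 8>7]
(D,P,X): not NE [P2→S gives 6>5; P3→Y gives 5>3]
(D,P,Y): not NE [P2→S gives 9>7]
(D,P,Z): not NE [P1→A gives 9>5; P3→Y gives 5>1]
(D,Q,X): not NE [P1→C gives 12>1; P2→S gives 6>5; P3→Z gives 6>1]
(D,Q,Y): not NE [P1→B gives 5>3; P2→S gives 9>3; P3→Z gives 6>4]
(D,Q,Z): not NE [P1→C gives 6>3; P2→R gives 5>3]
(D,R,X): not NE [P2→S gives 6>3]
(D,R,Y): not NE [P3→X gives 6>3]
(D,R,Z): not NE [P1→C gives 9>6; P3→X gives 6>0]
(D,S,X): not NE [P1→C gives 8>5]
(D,S,Y): not NE [P1→C gives 4>3; P3→X gives 5>2]
(D,S,Z): not NE [P2→R gives 5>2; P3→X gives 5>0]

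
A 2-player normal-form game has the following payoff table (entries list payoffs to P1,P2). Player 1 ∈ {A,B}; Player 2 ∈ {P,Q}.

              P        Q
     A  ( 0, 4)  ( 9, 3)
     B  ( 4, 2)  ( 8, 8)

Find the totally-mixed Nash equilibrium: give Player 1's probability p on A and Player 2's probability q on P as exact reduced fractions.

P1 indiff ⇒ q·0+(1-q)·9 = q·4+(1-q)·8 ⇒ q(-4) = (1-q)(-1) ⇒ q = 1/5
P2 indiff ⇒ p·4+(1-p)·2 = p·3+(1-p)·8 ⇒ p(1) = (1-p)(6) ⇒ p = 6/7

p=6/7, q=1/5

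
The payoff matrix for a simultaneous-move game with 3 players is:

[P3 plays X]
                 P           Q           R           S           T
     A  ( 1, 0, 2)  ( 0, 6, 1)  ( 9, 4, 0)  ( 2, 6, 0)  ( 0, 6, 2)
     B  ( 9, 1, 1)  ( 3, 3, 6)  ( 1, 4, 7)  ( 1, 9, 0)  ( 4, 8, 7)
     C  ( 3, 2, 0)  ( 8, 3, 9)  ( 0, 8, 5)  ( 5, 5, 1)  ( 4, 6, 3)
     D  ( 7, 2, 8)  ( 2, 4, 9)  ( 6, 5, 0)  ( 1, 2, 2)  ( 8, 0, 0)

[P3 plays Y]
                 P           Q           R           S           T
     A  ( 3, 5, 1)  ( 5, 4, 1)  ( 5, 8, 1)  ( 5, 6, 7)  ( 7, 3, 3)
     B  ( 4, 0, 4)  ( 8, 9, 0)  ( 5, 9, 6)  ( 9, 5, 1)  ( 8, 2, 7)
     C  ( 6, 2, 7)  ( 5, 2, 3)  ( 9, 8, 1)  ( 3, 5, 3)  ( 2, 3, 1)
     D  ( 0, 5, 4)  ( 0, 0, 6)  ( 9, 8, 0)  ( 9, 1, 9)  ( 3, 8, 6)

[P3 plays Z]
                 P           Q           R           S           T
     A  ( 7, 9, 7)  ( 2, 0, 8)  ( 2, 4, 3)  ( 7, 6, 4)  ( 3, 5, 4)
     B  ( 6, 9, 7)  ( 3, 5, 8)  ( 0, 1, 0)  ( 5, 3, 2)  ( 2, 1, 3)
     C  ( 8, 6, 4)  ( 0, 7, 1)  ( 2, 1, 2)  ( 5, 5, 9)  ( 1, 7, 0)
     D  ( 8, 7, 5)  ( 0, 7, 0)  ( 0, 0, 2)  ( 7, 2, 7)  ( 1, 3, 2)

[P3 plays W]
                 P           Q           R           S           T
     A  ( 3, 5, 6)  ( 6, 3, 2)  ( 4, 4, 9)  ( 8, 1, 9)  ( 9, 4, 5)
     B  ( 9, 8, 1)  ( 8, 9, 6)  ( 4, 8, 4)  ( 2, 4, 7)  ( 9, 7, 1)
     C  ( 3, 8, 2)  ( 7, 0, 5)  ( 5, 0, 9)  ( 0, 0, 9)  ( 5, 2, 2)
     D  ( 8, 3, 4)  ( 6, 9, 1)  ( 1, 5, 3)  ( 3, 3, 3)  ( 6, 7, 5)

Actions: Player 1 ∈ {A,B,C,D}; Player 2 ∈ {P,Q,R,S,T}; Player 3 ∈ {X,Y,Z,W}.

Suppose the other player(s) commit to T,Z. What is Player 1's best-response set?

u_1(A vs T,Z) = 3
u_1(B vs T,Z) = 2
u_1(C vs T,Z) = 1
u_1(D vs T,Z) = 1
max payoff 3 at {A}

P1 best: {A}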